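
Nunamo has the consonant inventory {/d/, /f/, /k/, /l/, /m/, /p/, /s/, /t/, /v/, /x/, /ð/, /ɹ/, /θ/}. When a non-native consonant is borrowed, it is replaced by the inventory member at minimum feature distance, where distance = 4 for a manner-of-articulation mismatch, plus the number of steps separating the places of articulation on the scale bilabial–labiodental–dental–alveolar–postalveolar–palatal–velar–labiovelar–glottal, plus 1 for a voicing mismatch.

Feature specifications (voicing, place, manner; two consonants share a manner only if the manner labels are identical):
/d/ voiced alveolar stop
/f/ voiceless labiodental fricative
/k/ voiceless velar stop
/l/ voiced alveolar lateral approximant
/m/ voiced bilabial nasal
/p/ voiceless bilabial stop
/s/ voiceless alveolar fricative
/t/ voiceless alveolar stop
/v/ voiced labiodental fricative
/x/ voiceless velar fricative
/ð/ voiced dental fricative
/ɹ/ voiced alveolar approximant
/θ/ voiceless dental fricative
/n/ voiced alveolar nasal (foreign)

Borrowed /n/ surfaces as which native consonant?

m

/m/ is closest: same manner (nasal), place distance 3 (alveolar→bilabial), same voicing; total 3. Next closest is /d/ at distance 4.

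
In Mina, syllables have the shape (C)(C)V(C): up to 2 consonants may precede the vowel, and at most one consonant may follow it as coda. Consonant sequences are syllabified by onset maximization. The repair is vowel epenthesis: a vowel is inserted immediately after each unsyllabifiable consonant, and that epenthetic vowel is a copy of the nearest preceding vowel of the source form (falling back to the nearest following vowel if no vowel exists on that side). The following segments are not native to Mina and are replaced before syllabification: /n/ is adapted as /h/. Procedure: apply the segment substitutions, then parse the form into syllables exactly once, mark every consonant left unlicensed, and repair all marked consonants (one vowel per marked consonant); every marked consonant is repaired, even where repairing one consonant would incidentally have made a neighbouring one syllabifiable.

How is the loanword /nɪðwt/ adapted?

Substitution: /n/ → /h/, giving /hɪðwt/.
Under (C)(C)V(C), the unsyllabifiable consonants are /w/, /t/ (at most one coda consonant is licensed; onsets may contain at most 2 consonants).
Each unlicensed consonant becomes the onset of a new syllable: /w/ → /wɪ/, /t/ → /tɪ/.

hɪðwɪtɪ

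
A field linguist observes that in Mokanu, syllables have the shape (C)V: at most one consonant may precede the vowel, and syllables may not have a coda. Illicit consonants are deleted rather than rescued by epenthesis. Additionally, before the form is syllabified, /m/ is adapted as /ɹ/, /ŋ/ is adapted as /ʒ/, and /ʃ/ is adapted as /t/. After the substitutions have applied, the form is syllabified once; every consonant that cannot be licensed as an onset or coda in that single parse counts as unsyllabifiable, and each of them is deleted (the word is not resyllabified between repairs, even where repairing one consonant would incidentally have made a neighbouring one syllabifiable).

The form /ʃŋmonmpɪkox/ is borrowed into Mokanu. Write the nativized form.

Substitution: /ʃ/ → /t/, /ŋ/ → /ʒ/, /m/ → /ɹ/, giving /tʒɹonɹpɪkox/.
Syllabifying with onset maximization leaves /t/, /ʒ/, /n/, /ɹ/, /x/ stranded (no codas are permitted; onsets are limited to one consonant).
Deleting the stranded consonants removes /t/, /ʒ/, /n/, /ɹ/, /x/.

ɹopɪko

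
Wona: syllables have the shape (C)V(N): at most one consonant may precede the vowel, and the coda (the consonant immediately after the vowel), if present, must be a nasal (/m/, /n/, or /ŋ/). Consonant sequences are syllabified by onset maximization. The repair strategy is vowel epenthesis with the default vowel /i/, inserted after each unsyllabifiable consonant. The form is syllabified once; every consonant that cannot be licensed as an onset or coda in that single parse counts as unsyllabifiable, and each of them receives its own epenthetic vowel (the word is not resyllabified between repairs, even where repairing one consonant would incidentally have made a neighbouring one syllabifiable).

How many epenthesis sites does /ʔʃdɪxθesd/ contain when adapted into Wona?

The unsyllabifiable consonants are /ʔ/, /ʃ/, /x/, /s/, /d/; each receives one epenthetic vowel.

5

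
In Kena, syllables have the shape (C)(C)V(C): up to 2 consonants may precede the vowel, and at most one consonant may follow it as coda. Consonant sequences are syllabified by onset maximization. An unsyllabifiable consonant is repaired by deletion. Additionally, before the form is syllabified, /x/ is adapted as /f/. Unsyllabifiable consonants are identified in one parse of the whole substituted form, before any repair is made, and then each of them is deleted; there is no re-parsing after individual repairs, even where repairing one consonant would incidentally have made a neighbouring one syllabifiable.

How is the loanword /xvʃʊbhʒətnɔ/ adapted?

vʃʊbhʒətnɔ

Substitution: /x/ → /f/, giving /fvʃʊbhʒətnɔ/.
Under (C)(C)V(C), the unsyllabifiable consonants are /f/ (at most one coda consonant is licensed; onsets may contain at most 2 consonants).
Deleting the stranded consonants removes /f/.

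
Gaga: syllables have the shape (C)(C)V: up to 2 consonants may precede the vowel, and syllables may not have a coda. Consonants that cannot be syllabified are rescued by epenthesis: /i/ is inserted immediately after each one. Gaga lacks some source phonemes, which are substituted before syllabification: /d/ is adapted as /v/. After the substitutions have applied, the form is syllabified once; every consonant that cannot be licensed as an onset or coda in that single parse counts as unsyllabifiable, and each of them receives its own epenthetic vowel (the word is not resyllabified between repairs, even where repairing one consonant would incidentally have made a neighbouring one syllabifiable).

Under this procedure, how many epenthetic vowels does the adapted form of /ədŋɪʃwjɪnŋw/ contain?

After substitution the input is /əvŋɪʃwjɪnŋw/.
The unsyllabifiable consonants are /ʃ/, /n/, /ŋ/, /w/; each receives one epenthetic vowel.

4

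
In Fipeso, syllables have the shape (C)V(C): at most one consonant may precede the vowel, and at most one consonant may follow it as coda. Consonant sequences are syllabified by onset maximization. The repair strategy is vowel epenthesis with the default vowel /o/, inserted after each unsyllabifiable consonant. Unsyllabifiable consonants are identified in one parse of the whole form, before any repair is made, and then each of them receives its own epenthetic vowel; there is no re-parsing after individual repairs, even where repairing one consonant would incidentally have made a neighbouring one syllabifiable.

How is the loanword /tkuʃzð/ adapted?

tokuʃzoðo

Syllabifying with onset maximization leaves /t/, /z/, /ð/ stranded (at most one coda consonant is licensed; onsets are limited to one consonant).
Each unlicensed consonant becomes the onset of a new syllable: /t/ → /to/, /z/ → /zo/, /ð/ → /ðo/.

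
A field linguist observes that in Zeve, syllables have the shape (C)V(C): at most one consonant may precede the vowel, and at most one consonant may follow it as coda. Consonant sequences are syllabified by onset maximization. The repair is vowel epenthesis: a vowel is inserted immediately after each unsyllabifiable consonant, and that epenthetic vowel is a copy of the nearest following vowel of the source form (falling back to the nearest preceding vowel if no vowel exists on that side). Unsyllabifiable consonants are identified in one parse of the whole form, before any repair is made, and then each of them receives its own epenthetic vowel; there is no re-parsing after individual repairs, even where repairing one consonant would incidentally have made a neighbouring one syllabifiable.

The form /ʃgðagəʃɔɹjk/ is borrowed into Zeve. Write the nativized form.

Syllabifying with onset maximization leaves /ʃ/, /g/, /j/, /k/ stranded (at most one coda consonant is licensed; onsets are limited to one consonant).
Each unlicensed consonant becomes the onset of a new syllable: /ʃ/ → /ʃa/, /g/ → /ga/, /j/ → /jɔ/, /k/ → /kɔ/.

ʃagaðagəʃɔɹjɔkɔ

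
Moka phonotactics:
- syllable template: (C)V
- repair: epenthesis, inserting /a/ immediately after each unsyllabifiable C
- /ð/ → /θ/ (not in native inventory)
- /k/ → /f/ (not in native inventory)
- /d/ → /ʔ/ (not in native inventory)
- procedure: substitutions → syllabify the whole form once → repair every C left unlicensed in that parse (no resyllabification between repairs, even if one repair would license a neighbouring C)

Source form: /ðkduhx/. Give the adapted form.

Substitution: /ð/ → /θ/, /k/ → /f/, /d/ → /ʔ/, giving /θfʔuhx/.
Syllabifying with onset maximization leaves /θ/, /f/, /h/, /x/ stranded (no codas are permitted; onsets are limited to one consonant).
Epenthesis after each stranded consonant: /θ/ → /θa/, /f/ → /fa/, /h/ → /ha/, /x/ → /xa/.

θafaʔuhaxa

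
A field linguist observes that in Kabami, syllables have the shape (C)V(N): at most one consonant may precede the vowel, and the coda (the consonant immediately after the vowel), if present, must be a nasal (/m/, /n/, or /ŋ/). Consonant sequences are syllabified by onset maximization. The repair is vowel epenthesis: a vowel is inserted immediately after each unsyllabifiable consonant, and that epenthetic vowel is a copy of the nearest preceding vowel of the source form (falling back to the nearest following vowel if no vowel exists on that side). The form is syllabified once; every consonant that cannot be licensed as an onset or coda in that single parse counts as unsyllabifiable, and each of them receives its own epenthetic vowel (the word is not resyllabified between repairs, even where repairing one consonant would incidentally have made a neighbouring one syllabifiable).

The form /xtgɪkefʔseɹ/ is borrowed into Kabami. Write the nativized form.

The consonants /x/, /t/, /f/, /ʔ/, /ɹ/ cannot be parsed into a legal (C)V(N) syllable (only a nasal (/m/, /n/, or /ŋ/) is licensed in coda position; onsets are limited to one consonant).
Epenthesis after each stranded consonant: /x/ → /xɪ/, /t/ → /tɪ/, /f/ → /fe/, /ʔ/ → /ʔe/, /ɹ/ → /ɹe/.

xɪtɪgɪkefeʔeseɹe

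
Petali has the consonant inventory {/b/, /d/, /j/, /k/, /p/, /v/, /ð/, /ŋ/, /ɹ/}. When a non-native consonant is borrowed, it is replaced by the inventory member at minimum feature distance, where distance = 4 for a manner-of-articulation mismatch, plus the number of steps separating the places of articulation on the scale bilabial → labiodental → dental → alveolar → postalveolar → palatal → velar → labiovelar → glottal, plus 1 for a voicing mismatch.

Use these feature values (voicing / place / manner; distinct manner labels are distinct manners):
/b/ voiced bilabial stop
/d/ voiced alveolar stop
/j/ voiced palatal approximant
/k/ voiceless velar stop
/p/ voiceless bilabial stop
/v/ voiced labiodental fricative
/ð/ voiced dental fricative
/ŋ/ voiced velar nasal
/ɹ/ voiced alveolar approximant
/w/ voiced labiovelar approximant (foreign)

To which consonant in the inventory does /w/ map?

/j/ is closest: same manner (approximant), place distance 2 (labiovelar→palatal), same voicing; total 2. Next closest is /ɹ/ at distance 4.

j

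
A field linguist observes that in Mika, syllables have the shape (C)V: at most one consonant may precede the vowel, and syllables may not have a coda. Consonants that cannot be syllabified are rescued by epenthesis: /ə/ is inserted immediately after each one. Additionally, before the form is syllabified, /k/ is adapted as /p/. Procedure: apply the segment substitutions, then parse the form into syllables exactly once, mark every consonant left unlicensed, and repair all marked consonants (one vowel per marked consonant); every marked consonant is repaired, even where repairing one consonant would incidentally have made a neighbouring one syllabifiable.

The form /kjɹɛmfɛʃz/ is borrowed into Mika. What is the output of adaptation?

pəjəɹɛməfɛʃəzə

Substitution: /k/ → /p/, giving /pjɹɛmfɛʃz/.
Under (C)V, the unsyllabifiable consonants are /p/, /j/, /m/, /ʃ/, /z/ (no codas are permitted; onsets are limited to one consonant).
Each unlicensed consonant becomes the onset of a new syllable: /p/ → /pə/, /j/ → /jə/, /m/ → /mə/, /ʃ/ → /ʃə/, /z/ → /zə/.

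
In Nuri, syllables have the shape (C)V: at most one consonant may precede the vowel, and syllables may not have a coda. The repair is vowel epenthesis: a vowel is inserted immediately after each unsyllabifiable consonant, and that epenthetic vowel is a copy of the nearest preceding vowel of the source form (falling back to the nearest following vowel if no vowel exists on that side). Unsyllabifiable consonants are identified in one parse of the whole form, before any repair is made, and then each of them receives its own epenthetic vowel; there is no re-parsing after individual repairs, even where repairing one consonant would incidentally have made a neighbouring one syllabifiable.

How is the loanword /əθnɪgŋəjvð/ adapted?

Syllabifying with onset maximization leaves /θ/, /g/, /j/, /v/, /ð/ stranded (no codas are permitted; onsets are limited to one consonant).
Inserting the epenthetic vowel yields /θ/ → /θə/, /g/ → /gɪ/, /j/ → /jə/, /v/ → /və/, /ð/ → /ðə/.

əθənɪgɪŋəjəvəðə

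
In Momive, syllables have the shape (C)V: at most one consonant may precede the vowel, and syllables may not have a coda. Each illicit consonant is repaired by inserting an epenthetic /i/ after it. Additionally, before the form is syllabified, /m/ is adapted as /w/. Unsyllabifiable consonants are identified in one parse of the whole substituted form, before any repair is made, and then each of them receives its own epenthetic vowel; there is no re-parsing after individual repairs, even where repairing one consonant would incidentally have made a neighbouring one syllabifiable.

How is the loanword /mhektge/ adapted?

wihekitige

Substitution: /m/ → /w/, giving /whektge/.
Syllabifying with onset maximization leaves /w/, /k/, /t/ stranded (no codas are permitted; onsets are limited to one consonant).
Each unlicensed consonant becomes the onset of a new syllable: /w/ → /wi/, /k/ → /ki/, /t/ → /ti/.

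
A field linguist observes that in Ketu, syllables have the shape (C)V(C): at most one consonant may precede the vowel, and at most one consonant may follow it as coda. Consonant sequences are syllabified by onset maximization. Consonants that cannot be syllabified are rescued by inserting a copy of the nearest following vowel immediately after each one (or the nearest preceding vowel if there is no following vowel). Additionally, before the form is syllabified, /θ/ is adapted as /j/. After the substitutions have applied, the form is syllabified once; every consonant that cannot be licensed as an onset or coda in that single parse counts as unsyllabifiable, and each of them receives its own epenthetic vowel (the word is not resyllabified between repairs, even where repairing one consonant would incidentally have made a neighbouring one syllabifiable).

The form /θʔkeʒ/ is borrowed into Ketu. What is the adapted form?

jeʔekeʒ

Substitution: /θ/ → /j/, giving /jʔkeʒ/.
The consonants /j/, /ʔ/ cannot be parsed into a legal (C)V(C) syllable (at most one coda consonant is licensed; onsets are limited to one consonant).
Each unlicensed consonant becomes the onset of a new syllable: /j/ → /je/, /ʔ/ → /ʔe/.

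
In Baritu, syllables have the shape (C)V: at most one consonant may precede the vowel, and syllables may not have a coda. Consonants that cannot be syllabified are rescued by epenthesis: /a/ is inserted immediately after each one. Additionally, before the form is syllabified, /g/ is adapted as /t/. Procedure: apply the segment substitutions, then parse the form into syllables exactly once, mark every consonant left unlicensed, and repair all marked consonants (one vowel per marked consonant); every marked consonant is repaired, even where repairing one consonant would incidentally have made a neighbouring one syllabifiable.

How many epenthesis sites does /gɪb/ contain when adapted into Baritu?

1

After substitution the input is /tɪb/.
The unsyllabifiable consonants are /b/; each receives one epenthetic vowel.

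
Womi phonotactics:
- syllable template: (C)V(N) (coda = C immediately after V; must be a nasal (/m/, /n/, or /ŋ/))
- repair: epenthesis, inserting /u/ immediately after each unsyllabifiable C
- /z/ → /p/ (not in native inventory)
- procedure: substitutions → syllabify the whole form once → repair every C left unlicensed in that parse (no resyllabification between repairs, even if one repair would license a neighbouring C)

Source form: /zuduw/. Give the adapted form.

puduwu

Substitution: /z/ → /p/, giving /puduw/.
The consonants /w/ cannot be parsed into a legal (C)V(N) syllable (only a nasal (/m/, /n/, or /ŋ/) is licensed in coda position; onsets are limited to one consonant).
Each unlicensed consonant becomes the onset of a new syllable: /w/ → /wu/.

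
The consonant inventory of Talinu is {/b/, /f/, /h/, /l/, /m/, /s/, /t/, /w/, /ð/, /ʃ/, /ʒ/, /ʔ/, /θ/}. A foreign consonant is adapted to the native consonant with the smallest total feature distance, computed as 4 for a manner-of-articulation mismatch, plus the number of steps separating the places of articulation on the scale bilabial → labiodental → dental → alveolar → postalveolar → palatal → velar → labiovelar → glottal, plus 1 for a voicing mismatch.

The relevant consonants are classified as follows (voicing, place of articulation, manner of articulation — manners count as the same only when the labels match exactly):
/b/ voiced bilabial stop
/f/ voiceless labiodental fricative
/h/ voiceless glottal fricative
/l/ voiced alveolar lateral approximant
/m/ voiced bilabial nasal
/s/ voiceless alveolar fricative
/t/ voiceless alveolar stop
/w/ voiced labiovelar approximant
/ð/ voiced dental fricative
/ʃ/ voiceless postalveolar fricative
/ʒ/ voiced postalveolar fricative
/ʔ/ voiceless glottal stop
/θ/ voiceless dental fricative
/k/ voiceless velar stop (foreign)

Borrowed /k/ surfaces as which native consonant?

ʔ

/ʔ/ is closest: same manner (stop), place distance 2 (velar→glottal), same voicing; total 2. Next closest is /t/ at distance 3.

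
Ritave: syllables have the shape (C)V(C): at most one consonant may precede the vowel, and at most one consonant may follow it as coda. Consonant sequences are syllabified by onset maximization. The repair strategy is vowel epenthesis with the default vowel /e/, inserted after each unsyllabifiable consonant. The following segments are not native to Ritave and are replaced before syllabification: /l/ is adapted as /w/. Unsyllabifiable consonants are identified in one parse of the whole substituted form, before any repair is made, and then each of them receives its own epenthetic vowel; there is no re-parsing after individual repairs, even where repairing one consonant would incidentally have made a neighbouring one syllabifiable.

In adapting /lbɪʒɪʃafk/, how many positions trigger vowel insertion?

After substitution the input is /wbɪʒɪʃafk/.
The unsyllabifiable consonants are /w/, /k/; each receives one epenthetic vowel.

2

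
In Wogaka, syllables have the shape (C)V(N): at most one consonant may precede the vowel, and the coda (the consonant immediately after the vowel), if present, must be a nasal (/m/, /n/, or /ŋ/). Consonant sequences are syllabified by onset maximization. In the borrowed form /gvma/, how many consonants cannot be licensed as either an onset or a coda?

2

Syllabifying with onset maximization leaves /g/, /v/ stranded (only a nasal (/m/, /n/, or /ŋ/) is licensed in coda position; onsets are limited to one consonant).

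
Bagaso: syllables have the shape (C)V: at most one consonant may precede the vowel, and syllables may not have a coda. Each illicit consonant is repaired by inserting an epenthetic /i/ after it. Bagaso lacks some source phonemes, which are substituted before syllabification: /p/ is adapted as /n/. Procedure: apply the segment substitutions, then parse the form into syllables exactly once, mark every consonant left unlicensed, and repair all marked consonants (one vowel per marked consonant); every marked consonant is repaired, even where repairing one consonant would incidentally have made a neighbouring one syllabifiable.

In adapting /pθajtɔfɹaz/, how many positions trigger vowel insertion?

After substitution the input is /nθajtɔfɹaz/.
The unsyllabifiable consonants are /n/, /j/, /f/, /z/; each receives one epenthetic vowel.

4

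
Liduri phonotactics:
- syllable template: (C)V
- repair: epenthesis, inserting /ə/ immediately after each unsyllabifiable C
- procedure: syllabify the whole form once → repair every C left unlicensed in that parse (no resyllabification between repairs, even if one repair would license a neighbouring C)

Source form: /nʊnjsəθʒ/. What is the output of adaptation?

Under (C)V, the unsyllabifiable consonants are /n/, /j/, /θ/, /ʒ/ (no codas are permitted; onsets are limited to one consonant).
Epenthesis after each stranded consonant: /n/ → /nə/, /j/ → /jə/, /θ/ → /θə/, /ʒ/ → /ʒə/.

nʊnəjəsəθəʒə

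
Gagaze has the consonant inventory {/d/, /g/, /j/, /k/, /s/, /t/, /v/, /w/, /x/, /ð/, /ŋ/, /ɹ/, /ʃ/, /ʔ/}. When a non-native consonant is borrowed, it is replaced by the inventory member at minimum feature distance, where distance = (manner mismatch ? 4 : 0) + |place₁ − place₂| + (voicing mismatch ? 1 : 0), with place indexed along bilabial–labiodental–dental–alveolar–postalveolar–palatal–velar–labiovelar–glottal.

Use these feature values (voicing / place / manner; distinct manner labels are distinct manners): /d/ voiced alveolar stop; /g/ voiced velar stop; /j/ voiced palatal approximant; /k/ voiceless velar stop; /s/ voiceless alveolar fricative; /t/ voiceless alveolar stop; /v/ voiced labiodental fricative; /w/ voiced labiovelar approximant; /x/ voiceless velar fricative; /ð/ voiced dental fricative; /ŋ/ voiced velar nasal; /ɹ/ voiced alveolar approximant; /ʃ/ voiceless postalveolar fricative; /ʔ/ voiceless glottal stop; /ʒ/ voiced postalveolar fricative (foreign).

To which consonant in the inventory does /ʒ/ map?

ʃ

/ʃ/ is closest: same manner (fricative), place distance 0 (postalveolar→postalveolar), voicing differs (+1); total 1. Next closest is /s/ at distance 2.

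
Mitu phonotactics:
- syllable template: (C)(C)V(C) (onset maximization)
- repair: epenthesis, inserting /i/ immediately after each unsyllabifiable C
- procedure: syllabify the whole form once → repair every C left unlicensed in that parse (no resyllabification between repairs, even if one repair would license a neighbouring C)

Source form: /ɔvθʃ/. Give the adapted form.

ɔvθiʃi

Syllabifying with onset maximization leaves /θ/, /ʃ/ stranded (at most one coda consonant is licensed; onsets may contain at most 2 consonants).
Each unlicensed consonant becomes the onset of a new syllable: /θ/ → /θi/, /ʃ/ → /ʃi/.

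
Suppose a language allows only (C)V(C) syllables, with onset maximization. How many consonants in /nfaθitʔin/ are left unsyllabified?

1

Syllabifying with onset maximization leaves /n/ stranded (at most one coda consonant is licensed; onsets are limited to one consonant).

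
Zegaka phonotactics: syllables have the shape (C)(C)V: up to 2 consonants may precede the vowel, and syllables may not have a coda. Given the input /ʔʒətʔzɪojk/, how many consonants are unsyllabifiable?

Syllabifying with onset maximization leaves /t/, /j/, /k/ stranded (no codas are permitted; onsets may contain at most 2 consonants).

3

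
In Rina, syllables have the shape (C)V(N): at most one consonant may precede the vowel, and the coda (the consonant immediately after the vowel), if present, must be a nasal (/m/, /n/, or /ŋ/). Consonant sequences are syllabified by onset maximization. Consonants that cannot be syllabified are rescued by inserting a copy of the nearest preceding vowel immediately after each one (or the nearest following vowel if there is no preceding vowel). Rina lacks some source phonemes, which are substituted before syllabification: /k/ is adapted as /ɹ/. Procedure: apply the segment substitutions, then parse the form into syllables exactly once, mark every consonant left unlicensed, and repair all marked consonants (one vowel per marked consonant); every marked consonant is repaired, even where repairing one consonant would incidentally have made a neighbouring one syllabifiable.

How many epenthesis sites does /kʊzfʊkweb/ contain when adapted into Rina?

3

After substitution the input is /ɹʊzfʊɹweb/.
The unsyllabifiable consonants are /z/, /ɹ/, /b/; each receives one epenthetic vowel.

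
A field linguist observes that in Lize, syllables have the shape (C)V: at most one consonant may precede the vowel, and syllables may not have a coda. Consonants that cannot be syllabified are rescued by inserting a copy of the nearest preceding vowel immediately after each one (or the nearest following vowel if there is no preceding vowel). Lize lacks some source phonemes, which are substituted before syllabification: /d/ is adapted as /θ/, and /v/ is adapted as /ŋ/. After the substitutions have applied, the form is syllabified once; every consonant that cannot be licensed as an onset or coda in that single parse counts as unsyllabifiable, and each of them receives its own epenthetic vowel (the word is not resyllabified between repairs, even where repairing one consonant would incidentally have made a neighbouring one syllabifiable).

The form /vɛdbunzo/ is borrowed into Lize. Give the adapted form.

ŋɛθɛbunuzo

Substitution: /v/ → /ŋ/, /d/ → /θ/, giving /ŋɛθbunzo/.
The consonants /θ/, /n/ cannot be parsed into a legal (C)V syllable (no codas are permitted; onsets are limited to one consonant).
Inserting the epenthetic vowel yields /θ/ → /θɛ/, /n/ → /nu/.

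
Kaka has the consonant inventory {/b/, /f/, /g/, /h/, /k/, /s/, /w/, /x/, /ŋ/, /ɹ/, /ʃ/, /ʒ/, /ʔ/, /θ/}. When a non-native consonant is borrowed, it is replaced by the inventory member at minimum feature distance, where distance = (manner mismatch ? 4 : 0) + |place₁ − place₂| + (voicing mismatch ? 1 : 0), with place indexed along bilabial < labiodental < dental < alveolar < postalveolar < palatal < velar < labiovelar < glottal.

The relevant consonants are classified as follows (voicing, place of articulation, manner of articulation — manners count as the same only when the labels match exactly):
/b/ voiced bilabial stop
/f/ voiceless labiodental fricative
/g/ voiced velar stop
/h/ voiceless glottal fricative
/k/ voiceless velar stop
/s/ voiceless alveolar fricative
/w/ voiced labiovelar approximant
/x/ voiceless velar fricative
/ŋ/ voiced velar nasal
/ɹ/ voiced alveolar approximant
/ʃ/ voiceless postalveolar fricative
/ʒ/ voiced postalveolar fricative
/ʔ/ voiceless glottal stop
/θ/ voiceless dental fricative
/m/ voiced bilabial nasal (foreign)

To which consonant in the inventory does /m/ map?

b

/b/ is closest: manner differs (nasal→stop, +4), place distance 0 (bilabial→bilabial), same voicing; total 4. Next closest is /f/ at distance 6.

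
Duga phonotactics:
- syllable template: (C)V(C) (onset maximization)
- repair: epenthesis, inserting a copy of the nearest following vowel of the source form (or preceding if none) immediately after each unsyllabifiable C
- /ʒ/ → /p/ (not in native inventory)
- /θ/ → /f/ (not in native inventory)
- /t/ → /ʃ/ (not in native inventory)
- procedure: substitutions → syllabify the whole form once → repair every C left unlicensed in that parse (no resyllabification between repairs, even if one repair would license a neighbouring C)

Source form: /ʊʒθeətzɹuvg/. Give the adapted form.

Substitution: /ʒ/ → /p/, /θ/ → /f/, /t/ → /ʃ/, giving /ʊpfeəʃzɹuvg/.
The consonants /z/, /g/ cannot be parsed into a legal (C)V(C) syllable (at most one coda consonant is licensed; onsets are limited to one consonant).
Each unlicensed consonant becomes the onset of a new syllable: /z/ → /zu/, /g/ → /gu/.

ʊpfeəʃzuɹuvgu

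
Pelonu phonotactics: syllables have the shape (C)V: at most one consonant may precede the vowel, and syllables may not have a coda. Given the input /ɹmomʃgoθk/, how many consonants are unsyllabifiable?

Under (C)V, the unsyllabifiable consonants are /ɹ/, /m/, /ʃ/, /θ/, /k/ (no codas are permitted; onsets are limited to one consonant).

5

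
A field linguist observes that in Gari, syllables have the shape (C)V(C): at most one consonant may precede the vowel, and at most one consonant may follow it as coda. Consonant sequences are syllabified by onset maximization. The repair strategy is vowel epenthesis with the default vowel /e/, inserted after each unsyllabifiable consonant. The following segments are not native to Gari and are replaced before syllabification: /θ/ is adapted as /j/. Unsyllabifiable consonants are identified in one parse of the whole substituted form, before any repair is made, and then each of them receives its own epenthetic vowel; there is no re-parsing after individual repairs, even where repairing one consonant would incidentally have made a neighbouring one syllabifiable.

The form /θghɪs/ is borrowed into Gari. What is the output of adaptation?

Substitution: /θ/ → /j/, giving /jghɪs/.
The consonants /j/, /g/ cannot be parsed into a legal (C)V(C) syllable (at most one coda consonant is licensed; onsets are limited to one consonant).
Each unlicensed consonant becomes the onset of a new syllable: /j/ → /je/, /g/ → /ge/.

jegehɪs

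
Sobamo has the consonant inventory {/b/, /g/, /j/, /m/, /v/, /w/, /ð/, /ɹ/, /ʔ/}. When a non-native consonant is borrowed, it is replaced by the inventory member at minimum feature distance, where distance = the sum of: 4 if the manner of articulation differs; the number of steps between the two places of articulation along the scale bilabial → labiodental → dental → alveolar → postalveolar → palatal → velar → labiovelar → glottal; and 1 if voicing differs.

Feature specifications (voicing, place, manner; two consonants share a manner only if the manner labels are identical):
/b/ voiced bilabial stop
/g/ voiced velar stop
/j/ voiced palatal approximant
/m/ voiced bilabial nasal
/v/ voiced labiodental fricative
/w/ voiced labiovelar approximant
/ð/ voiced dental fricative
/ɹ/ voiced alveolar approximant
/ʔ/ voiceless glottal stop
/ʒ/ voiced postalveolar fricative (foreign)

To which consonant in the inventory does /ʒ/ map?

/ð/ is closest: same manner (fricative), place distance 2 (postalveolar→dental), same voicing; total 2. Next closest is /v/ at distance 3.

ð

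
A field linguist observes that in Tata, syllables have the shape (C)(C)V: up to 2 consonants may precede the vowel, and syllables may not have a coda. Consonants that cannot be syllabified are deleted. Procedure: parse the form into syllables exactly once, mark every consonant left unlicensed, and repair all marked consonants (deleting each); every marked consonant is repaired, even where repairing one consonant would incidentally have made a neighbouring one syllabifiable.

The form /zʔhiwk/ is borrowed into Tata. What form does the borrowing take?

Syllabifying with onset maximization leaves /z/, /w/, /k/ stranded (no codas are permitted; onsets may contain at most 2 consonants).
Deletion applies to /z/, /w/, /k/.

ʔhi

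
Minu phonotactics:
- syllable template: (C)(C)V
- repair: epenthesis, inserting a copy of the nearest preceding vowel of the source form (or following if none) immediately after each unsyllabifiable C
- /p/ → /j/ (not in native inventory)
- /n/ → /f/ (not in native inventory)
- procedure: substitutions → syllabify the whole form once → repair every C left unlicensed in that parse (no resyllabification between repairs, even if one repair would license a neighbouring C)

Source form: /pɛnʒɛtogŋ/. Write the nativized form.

Substitution: /p/ → /j/, /n/ → /f/, giving /jɛfʒɛtogŋ/.
The consonants /g/, /ŋ/ cannot be parsed into a legal (C)(C)V syllable (no codas are permitted; onsets may contain at most 2 consonants).
Each unlicensed consonant becomes the onset of a new syllable: /g/ → /go/, /ŋ/ → /ŋo/.

jɛfʒɛtogoŋo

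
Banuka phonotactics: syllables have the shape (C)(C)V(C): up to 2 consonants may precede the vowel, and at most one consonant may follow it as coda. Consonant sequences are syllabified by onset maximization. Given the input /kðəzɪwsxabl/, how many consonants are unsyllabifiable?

1

The consonants /l/ cannot be parsed into a legal (C)(C)V(C) syllable (at most one coda consonant is licensed; onsets may contain at most 2 consonants).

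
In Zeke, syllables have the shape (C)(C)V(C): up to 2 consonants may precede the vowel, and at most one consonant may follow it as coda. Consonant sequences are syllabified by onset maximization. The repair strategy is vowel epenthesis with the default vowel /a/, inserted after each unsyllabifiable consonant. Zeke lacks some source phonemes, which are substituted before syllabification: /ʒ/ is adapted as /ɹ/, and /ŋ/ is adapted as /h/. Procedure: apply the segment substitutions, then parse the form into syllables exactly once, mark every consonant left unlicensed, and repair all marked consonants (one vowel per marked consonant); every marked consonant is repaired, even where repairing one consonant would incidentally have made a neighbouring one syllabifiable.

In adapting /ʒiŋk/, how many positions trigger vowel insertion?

After substitution the input is /ɹihk/.
The unsyllabifiable consonants are /k/; each receives one epenthetic vowel.

1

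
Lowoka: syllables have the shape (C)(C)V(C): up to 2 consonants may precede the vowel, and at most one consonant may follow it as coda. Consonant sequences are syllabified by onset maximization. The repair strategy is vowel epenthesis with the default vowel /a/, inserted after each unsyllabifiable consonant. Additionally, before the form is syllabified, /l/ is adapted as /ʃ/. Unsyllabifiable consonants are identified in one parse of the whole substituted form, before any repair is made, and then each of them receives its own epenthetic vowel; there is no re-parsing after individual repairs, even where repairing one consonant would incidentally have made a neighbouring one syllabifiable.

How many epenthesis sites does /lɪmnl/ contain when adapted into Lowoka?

2

After substitution the input is /ʃɪmnʃ/.
The unsyllabifiable consonants are /n/, /ʃ/; each receives one epenthetic vowel.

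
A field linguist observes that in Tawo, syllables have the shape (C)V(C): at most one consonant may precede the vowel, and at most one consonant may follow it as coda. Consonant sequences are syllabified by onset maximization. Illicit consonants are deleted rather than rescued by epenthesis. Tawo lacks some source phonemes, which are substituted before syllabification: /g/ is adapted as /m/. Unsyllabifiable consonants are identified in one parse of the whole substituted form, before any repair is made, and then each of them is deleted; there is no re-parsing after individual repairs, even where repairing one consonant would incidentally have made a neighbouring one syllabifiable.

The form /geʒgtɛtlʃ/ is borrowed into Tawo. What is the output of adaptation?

meʒtɛt

Substitution: /g/ → /m/, giving /meʒmtɛtlʃ/.
The consonants /m/, /l/, /ʃ/ cannot be parsed into a legal (C)V(C) syllable (at most one coda consonant is licensed; onsets are limited to one consonant).
Deletion applies to /m/, /l/, /ʃ/.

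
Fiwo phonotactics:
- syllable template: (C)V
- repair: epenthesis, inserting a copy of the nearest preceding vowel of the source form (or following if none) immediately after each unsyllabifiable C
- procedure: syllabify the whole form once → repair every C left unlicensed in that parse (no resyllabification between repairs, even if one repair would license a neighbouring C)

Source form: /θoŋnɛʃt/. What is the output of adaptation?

θoŋonɛʃɛtɛ

Syllabifying with onset maximization leaves /ŋ/, /ʃ/, /t/ stranded (no codas are permitted; onsets are limited to one consonant).
Each unlicensed consonant becomes the onset of a new syllable: /ŋ/ → /ŋo/, /ʃ/ → /ʃɛ/, /t/ → /tɛ/.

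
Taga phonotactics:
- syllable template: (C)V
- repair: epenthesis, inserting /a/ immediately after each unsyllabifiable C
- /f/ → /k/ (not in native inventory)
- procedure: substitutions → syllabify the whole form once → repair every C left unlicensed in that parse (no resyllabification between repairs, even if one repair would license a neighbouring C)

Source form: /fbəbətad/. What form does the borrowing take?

kabəbətada

Substitution: /f/ → /k/, giving /kbəbətad/.
The consonants /k/, /d/ cannot be parsed into a legal (C)V syllable (no codas are permitted; onsets are limited to one consonant).
Epenthesis after each stranded consonant: /k/ → /ka/, /d/ → /da/.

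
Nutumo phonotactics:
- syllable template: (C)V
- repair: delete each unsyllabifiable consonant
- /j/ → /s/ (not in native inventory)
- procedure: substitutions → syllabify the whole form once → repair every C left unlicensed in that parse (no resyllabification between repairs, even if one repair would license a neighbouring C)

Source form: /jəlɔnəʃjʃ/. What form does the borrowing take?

səlɔnə

Substitution: /j/ → /s/, giving /səlɔnəʃsʃ/.
Syllabifying with onset maximization leaves /ʃ/, /s/, /ʃ/ stranded (no codas are permitted; onsets are limited to one consonant).
Each unlicensed consonant is deleted: /ʃ/, /s/, /ʃ/.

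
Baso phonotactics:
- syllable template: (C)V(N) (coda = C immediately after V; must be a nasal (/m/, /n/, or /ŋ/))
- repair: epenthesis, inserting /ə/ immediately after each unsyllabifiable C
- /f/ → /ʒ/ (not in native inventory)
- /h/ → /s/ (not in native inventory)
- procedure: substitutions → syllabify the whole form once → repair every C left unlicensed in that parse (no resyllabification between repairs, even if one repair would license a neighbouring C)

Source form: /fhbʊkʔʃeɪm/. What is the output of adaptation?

Substitution: /f/ → /ʒ/, /h/ → /s/, giving /ʒsbʊkʔʃeɪm/.
The consonants /ʒ/, /s/, /k/, /ʔ/ cannot be parsed into a legal (C)V(N) syllable (only a nasal (/m/, /n/, or /ŋ/) is licensed in coda position; onsets are limited to one consonant).
Each unlicensed consonant becomes the onset of a new syllable: /ʒ/ → /ʒə/, /s/ → /sə/, /k/ → /kə/, /ʔ/ → /ʔə/.

ʒəsəbʊkəʔəʃeɪm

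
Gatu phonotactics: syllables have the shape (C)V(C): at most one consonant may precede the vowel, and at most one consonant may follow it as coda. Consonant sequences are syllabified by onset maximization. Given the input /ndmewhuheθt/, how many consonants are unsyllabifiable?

3

Under (C)V(C), the unsyllabifiable consonants are /n/, /d/, /t/ (at most one coda consonant is licensed; onsets are limited to one consonant).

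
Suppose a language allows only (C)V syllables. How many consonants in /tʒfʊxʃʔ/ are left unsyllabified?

5

The consonants /t/, /ʒ/, /x/, /ʃ/, /ʔ/ cannot be parsed into a legal (C)V syllable (no codas are permitted; onsets are limited to one consonant).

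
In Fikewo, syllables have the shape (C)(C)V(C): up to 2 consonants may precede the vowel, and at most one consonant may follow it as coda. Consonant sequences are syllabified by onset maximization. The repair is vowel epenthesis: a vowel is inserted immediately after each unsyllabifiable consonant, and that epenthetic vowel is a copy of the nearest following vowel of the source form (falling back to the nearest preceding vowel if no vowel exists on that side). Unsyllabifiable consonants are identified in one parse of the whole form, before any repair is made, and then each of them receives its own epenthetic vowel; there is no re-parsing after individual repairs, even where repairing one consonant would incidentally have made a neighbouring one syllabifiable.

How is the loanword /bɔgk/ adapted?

The consonants /k/ cannot be parsed into a legal (C)(C)V(C) syllable (at most one coda consonant is licensed; onsets may contain at most 2 consonants).
Epenthesis after each stranded consonant: /k/ → /kɔ/.

bɔgkɔ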